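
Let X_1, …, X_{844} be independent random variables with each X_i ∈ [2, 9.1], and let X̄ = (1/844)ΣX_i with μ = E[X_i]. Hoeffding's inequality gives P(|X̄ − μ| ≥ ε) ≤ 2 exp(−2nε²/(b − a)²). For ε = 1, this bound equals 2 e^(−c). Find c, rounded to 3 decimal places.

c = 2nε²/(b − a)² = 2·844·1² / 7.1² = 33.4854.

33.485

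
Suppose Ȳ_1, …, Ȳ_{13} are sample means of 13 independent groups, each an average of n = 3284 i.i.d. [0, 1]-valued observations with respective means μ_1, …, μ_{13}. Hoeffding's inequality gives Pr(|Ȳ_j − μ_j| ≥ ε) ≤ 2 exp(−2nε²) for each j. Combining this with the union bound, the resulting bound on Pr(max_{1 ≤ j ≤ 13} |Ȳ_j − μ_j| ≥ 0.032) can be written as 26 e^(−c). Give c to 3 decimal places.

6.726

Union bound over the 13 events: Pr(max_{1 ≤ j ≤ 13} |Ȳ_j − μ_j| ≥ 0.032) ≤ 13·2·exp(−2nε²) = 26 exp(−2·3284·0.032²).
So c = 2·3284·0.032² = 6.7256.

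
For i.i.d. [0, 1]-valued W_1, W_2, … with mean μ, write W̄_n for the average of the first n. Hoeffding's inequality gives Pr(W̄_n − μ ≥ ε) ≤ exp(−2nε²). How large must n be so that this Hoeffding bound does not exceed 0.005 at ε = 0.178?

84

Require exp(−2nε²) ≤ 0.005, i.e. 2nε² ≥ ln(1/0.005) = 5.298317.
So n ≥ 5.298317 / (2·0.178²) = 83.612.
The smallest integer n is 84.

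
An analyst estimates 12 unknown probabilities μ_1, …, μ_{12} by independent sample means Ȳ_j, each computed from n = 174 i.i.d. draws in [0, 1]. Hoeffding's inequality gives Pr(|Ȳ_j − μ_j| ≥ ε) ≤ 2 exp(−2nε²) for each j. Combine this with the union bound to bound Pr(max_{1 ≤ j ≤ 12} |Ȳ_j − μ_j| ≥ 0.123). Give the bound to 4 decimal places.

0.1241

Per-experiment Hoeffding bound: 2·exp(−2·174·0.123²) = 2·exp(−5.26489) = 0.01034.
Union bound over 12 events: 12·0.01034 = 0.12408.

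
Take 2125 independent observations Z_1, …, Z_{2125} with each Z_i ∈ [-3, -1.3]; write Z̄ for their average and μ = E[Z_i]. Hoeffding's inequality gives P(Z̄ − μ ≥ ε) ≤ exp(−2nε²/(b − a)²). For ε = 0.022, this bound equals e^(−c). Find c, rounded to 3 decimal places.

c = 2nε²/(b − a)² = 2·2125·0.022² / 1.7² = 0.7118.

0.712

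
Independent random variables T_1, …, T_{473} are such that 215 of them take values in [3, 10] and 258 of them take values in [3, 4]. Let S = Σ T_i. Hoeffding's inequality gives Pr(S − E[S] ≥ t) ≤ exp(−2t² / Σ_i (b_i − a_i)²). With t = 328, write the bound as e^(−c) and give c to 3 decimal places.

19.936

Σ(b_i − a_i)² = 215·7² + 258·1² = 10793.
c = 2t² / 10793 = 2·328² / 10793 = 19.9359.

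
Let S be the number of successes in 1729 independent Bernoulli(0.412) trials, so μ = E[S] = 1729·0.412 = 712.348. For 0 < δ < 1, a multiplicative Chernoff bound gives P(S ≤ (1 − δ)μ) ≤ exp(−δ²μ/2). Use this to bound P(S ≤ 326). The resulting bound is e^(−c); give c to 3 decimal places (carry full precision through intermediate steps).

Write 326 = (1 − δ)μ, so δ = 1 − 326/712.348 = 0.5423585…
Then the exponent is δ²μ/2 = (μ − 326)²/(2μ) = 104.769563.

104.770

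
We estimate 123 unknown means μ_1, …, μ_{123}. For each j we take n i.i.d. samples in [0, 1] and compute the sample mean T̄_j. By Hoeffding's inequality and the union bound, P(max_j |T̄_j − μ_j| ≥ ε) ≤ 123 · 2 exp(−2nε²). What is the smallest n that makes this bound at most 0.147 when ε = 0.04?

2320

Need 2·123·exp(−2nε²) ≤ 0.147, i.e. exp(−2nε²) ≤ 0.147/246.
So 2nε² ≥ ln(246/0.147) = 7.422654.
Hence n ≥ 7.422654/(2·0.04²) = 2319.579.
The smallest integer n is 2320.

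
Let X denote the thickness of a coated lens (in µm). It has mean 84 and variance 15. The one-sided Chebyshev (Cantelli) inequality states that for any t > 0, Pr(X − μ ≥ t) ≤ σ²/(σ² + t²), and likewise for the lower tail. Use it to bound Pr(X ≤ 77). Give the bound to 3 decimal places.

Here σ² = 15 and t = 7, so σ² + t² = 64.
Cantelli's bound: 15/64 = 0.2344.

0.234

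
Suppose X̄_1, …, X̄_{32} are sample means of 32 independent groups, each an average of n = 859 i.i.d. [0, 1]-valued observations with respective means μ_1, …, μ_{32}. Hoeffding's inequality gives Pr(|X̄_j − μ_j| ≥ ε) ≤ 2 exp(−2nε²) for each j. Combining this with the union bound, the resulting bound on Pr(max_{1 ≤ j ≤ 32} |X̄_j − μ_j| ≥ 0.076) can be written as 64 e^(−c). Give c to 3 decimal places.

9.923

Union bound over the 32 events: Pr(max_{1 ≤ j ≤ 32} |X̄_j − μ_j| ≥ 0.076) ≤ 32·2·exp(−2nε²) = 64 exp(−2·859·0.076²).
So c = 2·859·0.076² = 9.9232.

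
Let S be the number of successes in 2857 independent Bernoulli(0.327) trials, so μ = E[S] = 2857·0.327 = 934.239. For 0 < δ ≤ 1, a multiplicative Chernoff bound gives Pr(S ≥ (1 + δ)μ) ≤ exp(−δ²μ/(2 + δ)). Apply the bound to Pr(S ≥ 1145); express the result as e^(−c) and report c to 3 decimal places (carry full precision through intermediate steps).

21.364

Write 1145 = (1 + δ)μ, so δ = 1145/934.239 − 1 = 0.2255964…
Then the exponent is δ²μ/(2 + δ) = (1145 − μ)² / (μ·(2 + δ)) = 21.363681.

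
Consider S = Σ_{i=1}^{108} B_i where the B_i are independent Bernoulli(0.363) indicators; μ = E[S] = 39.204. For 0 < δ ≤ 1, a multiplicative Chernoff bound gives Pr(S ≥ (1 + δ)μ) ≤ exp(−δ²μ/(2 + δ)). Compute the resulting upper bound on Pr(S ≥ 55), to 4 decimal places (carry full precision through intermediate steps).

0.0707

Write 55 = (1 + δ)μ, so δ = 55/39.204 − 1 = 0.4029181…
Then the exponent is δ²μ/(2 + δ) = (55 − μ)² / (μ·(2 + δ)) = 2.648652.
Bound = exp(−2.648652) = 0.07075.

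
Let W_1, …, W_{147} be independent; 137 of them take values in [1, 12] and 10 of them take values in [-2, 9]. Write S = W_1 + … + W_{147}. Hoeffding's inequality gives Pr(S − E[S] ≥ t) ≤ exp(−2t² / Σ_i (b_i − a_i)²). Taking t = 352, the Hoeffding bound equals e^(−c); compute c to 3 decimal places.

13.932

Σ(b_i − a_i)² = 137·11² + 10·11² = 17787.
c = 2t² / 17787 = 2·352² / 17787 = 13.9320.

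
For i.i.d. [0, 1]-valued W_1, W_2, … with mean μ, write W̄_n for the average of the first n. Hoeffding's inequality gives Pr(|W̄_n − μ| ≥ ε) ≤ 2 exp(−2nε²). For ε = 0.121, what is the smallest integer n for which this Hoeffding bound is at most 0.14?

Require 2·exp(−2nε²) ≤ 0.14, i.e. 2nε² ≥ ln(2/0.14) = 2.659260.
So n ≥ 2.659260 / (2·0.121²) = 90.816.
The smallest integer n is 91.

91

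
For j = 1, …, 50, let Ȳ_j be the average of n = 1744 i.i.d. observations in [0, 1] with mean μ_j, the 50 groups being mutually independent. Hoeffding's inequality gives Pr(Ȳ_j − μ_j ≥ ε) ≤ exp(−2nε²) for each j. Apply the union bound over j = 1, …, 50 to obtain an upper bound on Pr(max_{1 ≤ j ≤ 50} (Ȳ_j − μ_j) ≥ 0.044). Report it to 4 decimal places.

0.0584

Per-experiment Hoeffding bound: exp(−2·1744·0.044²) = exp(−6.75277) = 0.0011676.
Union bound over 50 events: 50·0.0011676 = 0.05838.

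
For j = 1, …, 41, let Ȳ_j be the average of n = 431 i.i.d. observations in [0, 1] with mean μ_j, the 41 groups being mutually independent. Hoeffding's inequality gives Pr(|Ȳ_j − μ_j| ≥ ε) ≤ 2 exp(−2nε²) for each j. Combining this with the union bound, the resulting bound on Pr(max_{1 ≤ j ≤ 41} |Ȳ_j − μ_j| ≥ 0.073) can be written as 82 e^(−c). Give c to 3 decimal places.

Union bound over the 41 events: Pr(max_{1 ≤ j ≤ 41} |Ȳ_j − μ_j| ≥ 0.073) ≤ 41·2·exp(−2nε²) = 82 exp(−2·431·0.073²).
So c = 2·431·0.073² = 4.5936.

4.594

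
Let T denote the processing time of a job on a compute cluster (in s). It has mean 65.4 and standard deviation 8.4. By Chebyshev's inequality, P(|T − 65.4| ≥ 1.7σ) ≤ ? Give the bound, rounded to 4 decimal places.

Chebyshev: P(|T − μ| ≥ t) ≤ Var(T)/t².
Var(T) = σ² = 8.4² = 70.56.
t = 1.7·8.4 = 14.28.
Bound = 70.56 / 203.9184 = 0.3460.

0.3460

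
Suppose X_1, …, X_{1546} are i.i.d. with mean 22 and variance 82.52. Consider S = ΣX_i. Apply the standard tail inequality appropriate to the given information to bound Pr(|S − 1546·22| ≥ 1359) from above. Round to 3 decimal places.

0.069

With mean and variance of each term known, Chebyshev's inequality bounds the deviation of the sum (or sample mean).
Var(S) = n·Var(X_i) = 1546·82.52 = 127575.92.
Chebyshev: Pr(|S − 1546·22| ≥ 1359) ≤ Var(S)/1359² = 127575.92/1846881 = 0.0691.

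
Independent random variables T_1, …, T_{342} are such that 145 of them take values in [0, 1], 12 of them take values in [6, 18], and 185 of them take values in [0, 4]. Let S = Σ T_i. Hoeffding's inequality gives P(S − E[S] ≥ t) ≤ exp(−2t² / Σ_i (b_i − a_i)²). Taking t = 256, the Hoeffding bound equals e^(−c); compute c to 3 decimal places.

Σ(b_i − a_i)² = 145·1² + 12·12² + 185·4² = 4833.
c = 2t² / 4833 = 2·256² / 4833 = 27.1202.

27.120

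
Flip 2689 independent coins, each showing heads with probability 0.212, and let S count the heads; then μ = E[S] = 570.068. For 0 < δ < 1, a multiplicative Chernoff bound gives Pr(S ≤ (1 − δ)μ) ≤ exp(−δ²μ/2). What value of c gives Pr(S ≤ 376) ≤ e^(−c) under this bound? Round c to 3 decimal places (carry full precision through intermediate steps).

33.033

Write 376 = (1 − δ)μ, so δ = 1 − 376/570.068 = 0.3404296…
Then the exponent is δ²μ/2 = (μ − 376)²/(2μ) = 33.033242.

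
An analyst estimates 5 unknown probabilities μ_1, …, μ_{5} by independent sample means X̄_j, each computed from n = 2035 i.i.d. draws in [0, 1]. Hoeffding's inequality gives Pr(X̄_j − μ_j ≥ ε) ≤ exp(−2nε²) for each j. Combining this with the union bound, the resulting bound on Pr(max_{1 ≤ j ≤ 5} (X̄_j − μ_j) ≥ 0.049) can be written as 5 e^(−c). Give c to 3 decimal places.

9.772

Union bound over the 5 events: Pr(max_{1 ≤ j ≤ 5} (X̄_j − μ_j) ≥ 0.049) ≤ 5·exp(−2nε²) = 5 exp(−2·2035·0.049²).
So c = 2·2035·0.049² = 9.7721.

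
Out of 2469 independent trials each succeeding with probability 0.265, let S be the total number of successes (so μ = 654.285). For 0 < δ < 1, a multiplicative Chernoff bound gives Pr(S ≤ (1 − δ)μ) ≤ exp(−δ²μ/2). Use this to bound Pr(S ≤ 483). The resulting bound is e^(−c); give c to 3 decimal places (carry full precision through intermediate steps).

22.420

Write 483 = (1 − δ)μ, so δ = 1 − 483/654.285 = 0.2617896…
Then the exponent is δ²μ/2 = (μ − 483)²/(2μ) = 22.420315.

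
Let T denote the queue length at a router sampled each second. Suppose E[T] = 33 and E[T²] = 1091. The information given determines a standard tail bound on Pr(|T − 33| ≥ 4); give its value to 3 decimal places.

The first two moments determine the variance, so Chebyshev's inequality is the sharpest standard bound available.
Var(T) = E[T²] − (E[T])² = 1091 − 1089 = 2.
Chebyshev's inequality: Pr(|T − μ| ≥ t) ≤ Var(T)/t² = 2/16 = 0.1250.

0.125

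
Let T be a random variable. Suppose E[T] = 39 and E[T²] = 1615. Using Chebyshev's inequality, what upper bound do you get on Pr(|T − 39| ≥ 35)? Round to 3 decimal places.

0.077

Var(T) = E[T²] − (E[T])² = 1615 − 1521 = 94.
Chebyshev's inequality: Pr(|T − μ| ≥ t) ≤ Var(T)/t² = 94/1225 = 0.0767.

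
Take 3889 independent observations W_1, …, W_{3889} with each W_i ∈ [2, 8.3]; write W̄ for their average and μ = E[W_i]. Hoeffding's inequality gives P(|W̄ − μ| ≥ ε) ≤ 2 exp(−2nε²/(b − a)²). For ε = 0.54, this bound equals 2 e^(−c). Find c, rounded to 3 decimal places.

c = 2nε²/(b − a)² = 2·3889·0.54² / 6.3² = 57.1445.

57.144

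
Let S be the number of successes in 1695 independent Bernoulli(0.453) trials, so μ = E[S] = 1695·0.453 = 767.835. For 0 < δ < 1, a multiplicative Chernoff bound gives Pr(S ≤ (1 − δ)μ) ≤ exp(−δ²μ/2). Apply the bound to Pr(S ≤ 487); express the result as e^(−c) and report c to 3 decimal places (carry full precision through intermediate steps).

Write 487 = (1 − δ)μ, so δ = 1 − 487/767.835 = 0.3657492…
Then the exponent is δ²μ/2 = (μ − 487)²/(2μ) = 51.357582.

51.358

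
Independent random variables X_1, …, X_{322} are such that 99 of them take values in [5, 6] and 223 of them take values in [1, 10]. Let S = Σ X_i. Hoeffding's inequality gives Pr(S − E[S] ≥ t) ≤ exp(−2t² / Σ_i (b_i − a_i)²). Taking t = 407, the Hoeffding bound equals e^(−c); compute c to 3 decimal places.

18.241

Σ(b_i − a_i)² = 99·1² + 223·9² = 18162.
c = 2t² / 18162 = 2·407² / 18162 = 18.2413.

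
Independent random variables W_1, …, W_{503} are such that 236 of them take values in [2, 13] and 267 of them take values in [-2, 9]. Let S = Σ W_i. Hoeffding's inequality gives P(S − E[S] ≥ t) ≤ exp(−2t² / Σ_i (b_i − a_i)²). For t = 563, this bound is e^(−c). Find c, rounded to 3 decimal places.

Σ(b_i − a_i)² = 236·11² + 267·11² = 60863.
c = 2t² / 60863 = 2·563² / 60863 = 10.4158.

10.416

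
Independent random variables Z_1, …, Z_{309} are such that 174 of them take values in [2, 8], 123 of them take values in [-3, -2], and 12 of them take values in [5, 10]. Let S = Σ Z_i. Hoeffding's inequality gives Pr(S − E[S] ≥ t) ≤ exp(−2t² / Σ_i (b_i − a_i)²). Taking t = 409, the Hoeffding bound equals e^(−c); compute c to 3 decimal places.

Σ(b_i − a_i)² = 174·6² + 123·1² + 12·5² = 6687.
c = 2t² / 6687 = 2·409² / 6687 = 50.0317.

50.032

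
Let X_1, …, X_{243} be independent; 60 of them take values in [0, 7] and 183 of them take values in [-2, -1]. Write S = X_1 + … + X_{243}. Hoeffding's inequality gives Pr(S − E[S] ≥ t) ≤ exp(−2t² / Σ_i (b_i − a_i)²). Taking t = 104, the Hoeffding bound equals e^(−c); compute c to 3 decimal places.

Σ(b_i − a_i)² = 60·7² + 183·1² = 3123.
c = 2t² / 3123 = 2·104² / 3123 = 6.9267.

6.927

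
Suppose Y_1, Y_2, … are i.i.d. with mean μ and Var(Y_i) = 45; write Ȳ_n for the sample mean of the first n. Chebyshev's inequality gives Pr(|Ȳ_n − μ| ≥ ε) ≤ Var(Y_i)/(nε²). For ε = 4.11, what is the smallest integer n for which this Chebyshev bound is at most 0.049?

Require 45/(n·4.11²) ≤ 0.049, i.e. n ≥ 45/(0.049·4.11²) = 54.367.
The smallest integer n is 55.

55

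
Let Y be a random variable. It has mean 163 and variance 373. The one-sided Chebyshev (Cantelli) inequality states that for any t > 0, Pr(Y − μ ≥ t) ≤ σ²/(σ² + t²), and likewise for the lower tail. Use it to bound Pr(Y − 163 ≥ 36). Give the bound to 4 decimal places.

0.2235

Here σ² = 373 and t = 36, so σ² + t² = 1669.
Cantelli's bound: 373/1669 = 0.2235.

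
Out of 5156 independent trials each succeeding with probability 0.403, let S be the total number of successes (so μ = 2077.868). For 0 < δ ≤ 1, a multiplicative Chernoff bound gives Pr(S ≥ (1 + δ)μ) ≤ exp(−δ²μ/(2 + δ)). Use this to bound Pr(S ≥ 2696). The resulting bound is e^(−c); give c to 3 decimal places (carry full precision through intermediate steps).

80.037

Write 2696 = (1 + δ)μ, so δ = 2696/2077.868 − 1 = 0.2974838…
Then the exponent is δ²μ/(2 + δ) = (2696 − μ)² / (μ·(2 + δ)) = 80.037230.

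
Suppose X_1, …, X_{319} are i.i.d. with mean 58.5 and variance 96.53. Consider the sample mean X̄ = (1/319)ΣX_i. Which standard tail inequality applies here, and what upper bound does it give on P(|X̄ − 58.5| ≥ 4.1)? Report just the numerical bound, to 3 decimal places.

With mean and variance of each term known, Chebyshev's inequality bounds the deviation of the sum (or sample mean).
Var(X̄) = Var(X_i)/n = 96.53/319 = 0.3026.
Chebyshev: P(|X̄ − 58.5| ≥ 4.1) ≤ Var(X̄)/(4.1)² = 96.53/(319·4.1²) = 0.0180.

0.018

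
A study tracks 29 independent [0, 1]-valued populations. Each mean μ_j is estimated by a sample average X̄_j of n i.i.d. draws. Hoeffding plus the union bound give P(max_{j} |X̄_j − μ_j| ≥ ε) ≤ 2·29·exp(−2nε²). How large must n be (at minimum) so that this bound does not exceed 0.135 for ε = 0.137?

162

Need 2·29·exp(−2nε²) ≤ 0.135, i.e. exp(−2nε²) ≤ 0.135/58.
So 2nε² ≥ ln(58/0.135) = 6.062924.
Hence n ≥ 6.062924/(2·0.137²) = 161.514.
The smallest integer n is 162.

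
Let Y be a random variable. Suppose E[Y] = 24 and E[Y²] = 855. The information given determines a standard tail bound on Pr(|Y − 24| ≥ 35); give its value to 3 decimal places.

The first two moments determine the variance, so Chebyshev's inequality is the sharpest standard bound available.
Var(Y) = E[Y²] − (E[Y])² = 855 − 576 = 279.
Chebyshev's inequality: Pr(|Y − μ| ≥ t) ≤ Var(Y)/t² = 279/1225 = 0.2278.

0.228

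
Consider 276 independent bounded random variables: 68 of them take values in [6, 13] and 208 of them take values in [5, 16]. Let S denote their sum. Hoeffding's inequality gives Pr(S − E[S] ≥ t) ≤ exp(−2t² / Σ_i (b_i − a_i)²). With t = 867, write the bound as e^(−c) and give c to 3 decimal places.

Σ(b_i − a_i)² = 68·7² + 208·11² = 28500.
c = 2t² / 28500 = 2·867² / 28500 = 52.7501.

52.750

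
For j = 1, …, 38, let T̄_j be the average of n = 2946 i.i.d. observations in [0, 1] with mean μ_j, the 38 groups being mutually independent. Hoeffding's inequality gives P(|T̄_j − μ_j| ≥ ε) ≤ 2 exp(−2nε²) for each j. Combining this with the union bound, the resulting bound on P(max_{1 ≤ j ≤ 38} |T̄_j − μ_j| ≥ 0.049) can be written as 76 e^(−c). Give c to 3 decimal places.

14.147

Union bound over the 38 events: P(max_{1 ≤ j ≤ 38} |T̄_j − μ_j| ≥ 0.049) ≤ 38·2·exp(−2nε²) = 76 exp(−2·2946·0.049²).
So c = 2·2946·0.049² = 14.1467.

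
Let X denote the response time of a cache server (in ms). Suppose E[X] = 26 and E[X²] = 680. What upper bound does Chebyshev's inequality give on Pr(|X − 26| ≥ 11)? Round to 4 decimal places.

Var(X) = E[X²] − (E[X])² = 680 − 676 = 4.
Chebyshev's inequality: Pr(|X − μ| ≥ t) ≤ Var(X)/t² = 4/121 = 0.0331.

0.0331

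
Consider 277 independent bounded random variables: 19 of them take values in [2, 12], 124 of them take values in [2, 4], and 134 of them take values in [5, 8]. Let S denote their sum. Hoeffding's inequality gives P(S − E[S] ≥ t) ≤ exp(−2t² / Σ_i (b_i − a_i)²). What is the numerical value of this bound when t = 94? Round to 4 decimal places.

Σ(b_i − a_i)² = 19·10² + 124·2² + 134·3² = 3602.
Exponent = 2·94² / 3602 = 4.90616.
Bound = exp(−4.90616) = 0.00740.

0.0074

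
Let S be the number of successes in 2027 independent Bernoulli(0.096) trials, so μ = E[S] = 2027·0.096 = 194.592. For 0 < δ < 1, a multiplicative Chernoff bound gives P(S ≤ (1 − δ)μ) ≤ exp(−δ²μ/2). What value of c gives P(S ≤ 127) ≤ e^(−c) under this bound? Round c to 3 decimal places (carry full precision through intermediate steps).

Write 127 = (1 − δ)μ, so δ = 1 − 127/194.592 = 0.3473524…
Then the exponent is δ²μ/2 = (μ − 127)²/(2μ) = 11.739122.

11.739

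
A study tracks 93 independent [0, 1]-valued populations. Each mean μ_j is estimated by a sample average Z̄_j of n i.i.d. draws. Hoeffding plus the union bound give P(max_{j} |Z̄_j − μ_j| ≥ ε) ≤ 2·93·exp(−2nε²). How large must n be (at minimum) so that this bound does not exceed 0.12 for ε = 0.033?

Need 2·93·exp(−2nε²) ≤ 0.12, i.e. exp(−2nε²) ≤ 0.12/186.
So 2nε² ≥ ln(186/0.12) = 7.346010.
Hence n ≥ 7.346010/(2·0.033²) = 3372.824.
The smallest integer n is 3373.

3373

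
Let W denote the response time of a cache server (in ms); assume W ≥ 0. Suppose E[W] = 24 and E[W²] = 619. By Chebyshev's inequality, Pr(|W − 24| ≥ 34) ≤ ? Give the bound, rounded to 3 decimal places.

Var(W) = E[W²] − (E[W])² = 619 − 576 = 43.
Chebyshev's inequality: Pr(|W − μ| ≥ t) ≤ Var(W)/t² = 43/1156 = 0.0372.

0.037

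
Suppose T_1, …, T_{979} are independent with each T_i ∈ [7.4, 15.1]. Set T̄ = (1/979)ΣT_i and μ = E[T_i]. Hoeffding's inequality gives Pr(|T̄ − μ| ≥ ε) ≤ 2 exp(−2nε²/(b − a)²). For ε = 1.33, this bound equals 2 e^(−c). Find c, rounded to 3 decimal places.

c = 2nε²/(b − a)² = 2·979·1.33² / 7.7² = 58.4164.

58.416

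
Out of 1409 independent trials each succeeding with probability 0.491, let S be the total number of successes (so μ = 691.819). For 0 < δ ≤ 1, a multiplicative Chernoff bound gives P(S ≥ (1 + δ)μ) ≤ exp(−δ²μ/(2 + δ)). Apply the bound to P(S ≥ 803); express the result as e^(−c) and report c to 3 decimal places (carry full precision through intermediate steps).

8.269

Write 803 = (1 + δ)μ, so δ = 803/691.819 − 1 = 0.1607082…
Then the exponent is δ²μ/(2 + δ) = (803 − μ)² / (μ·(2 + δ)) = 8.269372.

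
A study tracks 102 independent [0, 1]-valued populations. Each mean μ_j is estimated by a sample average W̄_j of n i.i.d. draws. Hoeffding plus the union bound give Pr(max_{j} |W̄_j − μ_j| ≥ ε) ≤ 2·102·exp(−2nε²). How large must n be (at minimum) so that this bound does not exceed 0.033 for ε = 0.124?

284

Need 2·102·exp(−2nε²) ≤ 0.033, i.e. exp(−2nε²) ≤ 0.033/204.
So 2nε² ≥ ln(204/0.033) = 8.729368.
Hence n ≥ 8.729368/(2·0.124²) = 283.863.
The smallest integer n is 284.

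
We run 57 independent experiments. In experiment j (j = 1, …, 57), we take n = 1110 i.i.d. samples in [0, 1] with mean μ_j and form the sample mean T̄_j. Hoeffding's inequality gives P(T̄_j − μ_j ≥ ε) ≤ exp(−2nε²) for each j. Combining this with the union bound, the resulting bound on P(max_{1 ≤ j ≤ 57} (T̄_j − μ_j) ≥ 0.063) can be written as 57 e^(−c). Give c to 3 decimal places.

8.811

Union bound over the 57 events: P(max_{1 ≤ j ≤ 57} (T̄_j − μ_j) ≥ 0.063) ≤ 57·exp(−2nε²) = 57 exp(−2·1110·0.063²).
So c = 2·1110·0.063² = 8.8112.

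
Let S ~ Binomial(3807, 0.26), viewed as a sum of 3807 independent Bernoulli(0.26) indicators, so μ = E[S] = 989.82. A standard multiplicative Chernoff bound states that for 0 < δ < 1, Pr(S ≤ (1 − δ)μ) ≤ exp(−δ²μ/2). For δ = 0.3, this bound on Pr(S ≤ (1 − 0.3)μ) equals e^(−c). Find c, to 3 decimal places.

c = δ²μ/2 = 0.3²·989.82/2 = 44.5419.

44.542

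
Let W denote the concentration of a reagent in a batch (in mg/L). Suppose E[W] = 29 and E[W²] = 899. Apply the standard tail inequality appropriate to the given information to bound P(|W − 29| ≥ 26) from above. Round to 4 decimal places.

The first two moments determine the variance, so Chebyshev's inequality is the sharpest standard bound available.
Var(W) = E[W²] − (E[W])² = 899 − 841 = 58.
Chebyshev's inequality: P(|W − μ| ≥ t) ≤ Var(W)/t² = 58/676 = 0.0858.

0.0858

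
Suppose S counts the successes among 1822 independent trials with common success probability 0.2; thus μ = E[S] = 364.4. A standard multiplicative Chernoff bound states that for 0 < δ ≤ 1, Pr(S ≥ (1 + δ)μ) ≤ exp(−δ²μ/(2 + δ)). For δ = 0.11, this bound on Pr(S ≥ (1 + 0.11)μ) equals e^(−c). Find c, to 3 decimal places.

c = δ²μ/(2 + δ) = 0.11²·364.4/(2 + 0.11) = 2.0897.

2.090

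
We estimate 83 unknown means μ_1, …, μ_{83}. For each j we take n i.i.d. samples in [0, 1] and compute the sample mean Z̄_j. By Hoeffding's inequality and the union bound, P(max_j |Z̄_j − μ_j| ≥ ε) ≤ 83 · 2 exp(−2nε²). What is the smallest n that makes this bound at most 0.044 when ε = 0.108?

354

Need 2·83·exp(−2nε²) ≤ 0.044, i.e. exp(−2nε²) ≤ 0.044/166.
So 2nε² ≥ ln(166/0.044) = 8.235553.
Hence n ≥ 8.235553/(2·0.108²) = 353.033.
The smallest integer n is 354.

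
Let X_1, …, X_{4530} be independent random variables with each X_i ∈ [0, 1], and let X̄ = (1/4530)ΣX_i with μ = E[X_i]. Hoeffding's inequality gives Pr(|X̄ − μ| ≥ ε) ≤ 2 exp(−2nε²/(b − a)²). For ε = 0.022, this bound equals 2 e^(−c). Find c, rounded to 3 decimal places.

c = 2nε²/(b − a)² = 2·4530·0.022² / 1² = 4.3850.

4.385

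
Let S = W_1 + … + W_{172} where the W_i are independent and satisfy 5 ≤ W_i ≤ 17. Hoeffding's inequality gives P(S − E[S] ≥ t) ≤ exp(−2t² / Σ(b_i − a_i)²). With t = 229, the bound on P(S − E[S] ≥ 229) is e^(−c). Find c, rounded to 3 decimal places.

4.235

Σ(b_i − a_i)² = 172·(12)² = 24768.
c = 2t²/24768 = 2·229²/24768 = 4.2346.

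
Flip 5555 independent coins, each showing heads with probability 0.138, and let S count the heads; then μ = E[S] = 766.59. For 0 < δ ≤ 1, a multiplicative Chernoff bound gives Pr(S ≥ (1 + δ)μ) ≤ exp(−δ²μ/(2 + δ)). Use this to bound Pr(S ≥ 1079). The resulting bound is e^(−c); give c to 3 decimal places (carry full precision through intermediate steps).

52.883

Write 1079 = (1 + δ)μ, so δ = 1079/766.59 − 1 = 0.4075321…
Then the exponent is δ²μ/(2 + δ) = (1079 − μ)² / (μ·(2 + δ)) = 52.882822.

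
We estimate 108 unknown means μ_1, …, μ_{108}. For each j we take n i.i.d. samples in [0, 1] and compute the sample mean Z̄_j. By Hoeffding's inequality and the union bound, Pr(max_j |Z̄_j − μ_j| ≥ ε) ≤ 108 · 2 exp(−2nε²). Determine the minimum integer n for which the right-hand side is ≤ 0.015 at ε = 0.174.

Need 2·108·exp(−2nε²) ≤ 0.015, i.e. exp(−2nε²) ≤ 0.015/216.
So 2nε² ≥ ln(216/0.015) = 9.574983.
Hence n ≥ 9.574983/(2·0.174²) = 158.128.
The smallest integer n is 159.

159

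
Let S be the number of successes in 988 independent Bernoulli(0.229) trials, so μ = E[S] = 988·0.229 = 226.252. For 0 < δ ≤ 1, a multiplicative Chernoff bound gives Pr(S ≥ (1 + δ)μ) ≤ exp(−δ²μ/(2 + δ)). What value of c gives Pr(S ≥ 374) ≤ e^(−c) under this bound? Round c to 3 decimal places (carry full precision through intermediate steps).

36.367

Write 374 = (1 + δ)μ, so δ = 374/226.252 − 1 = 0.6530241…
Then the exponent is δ²μ/(2 + δ) = (374 − μ)² / (μ·(2 + δ)) = 36.367178.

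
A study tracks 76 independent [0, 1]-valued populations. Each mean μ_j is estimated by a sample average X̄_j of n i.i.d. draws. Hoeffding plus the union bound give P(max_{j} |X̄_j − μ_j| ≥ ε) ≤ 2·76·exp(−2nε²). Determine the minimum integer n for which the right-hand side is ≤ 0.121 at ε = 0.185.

105

Need 2·76·exp(−2nε²) ≤ 0.121, i.e. exp(−2nε²) ≤ 0.121/152.
So 2nε² ≥ ln(152/0.121) = 7.135845.
Hence n ≥ 7.135845/(2·0.185²) = 104.249.
The smallest integer n is 105.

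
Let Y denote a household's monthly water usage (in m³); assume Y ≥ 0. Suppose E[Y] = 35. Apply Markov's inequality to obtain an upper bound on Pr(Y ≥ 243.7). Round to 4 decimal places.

0.1436

Markov's inequality: for a non-negative random variable, Pr(Y ≥ a) ≤ E[Y]/a.
Here E[Y] = 35 and a = 243.7, so the bound is 35/243.7 = 0.1436.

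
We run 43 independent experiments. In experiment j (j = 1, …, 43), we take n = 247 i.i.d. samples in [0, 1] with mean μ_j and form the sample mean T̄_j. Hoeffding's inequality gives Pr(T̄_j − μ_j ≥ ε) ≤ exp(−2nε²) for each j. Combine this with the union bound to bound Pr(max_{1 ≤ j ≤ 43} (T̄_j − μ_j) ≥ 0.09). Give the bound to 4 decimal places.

0.7865

Per-experiment Hoeffding bound: exp(−2·247·0.09²) = exp(−4.00140) = 0.01829.
Union bound over 43 events: 43·0.01829 = 0.78647.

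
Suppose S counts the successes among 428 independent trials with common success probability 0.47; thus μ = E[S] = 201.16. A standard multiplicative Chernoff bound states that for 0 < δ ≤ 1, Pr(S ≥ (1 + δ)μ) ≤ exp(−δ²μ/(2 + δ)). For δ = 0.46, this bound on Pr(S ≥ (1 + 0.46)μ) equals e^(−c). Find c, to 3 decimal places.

c = δ²μ/(2 + δ) = 0.46²·201.16/(2 + 0.46) = 17.3030.

17.303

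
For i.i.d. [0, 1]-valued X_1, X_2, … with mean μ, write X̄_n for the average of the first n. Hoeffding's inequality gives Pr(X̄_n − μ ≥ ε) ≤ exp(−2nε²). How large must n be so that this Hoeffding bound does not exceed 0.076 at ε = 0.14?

66

Require exp(−2nε²) ≤ 0.076, i.e. 2nε² ≥ ln(1/0.076) = 2.577022.
So n ≥ 2.577022 / (2·0.14²) = 65.740.
The smallest integer n is 66.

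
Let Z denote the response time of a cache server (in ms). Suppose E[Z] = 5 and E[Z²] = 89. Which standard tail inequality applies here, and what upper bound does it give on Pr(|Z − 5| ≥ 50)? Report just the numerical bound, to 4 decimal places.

0.0256

The first two moments determine the variance, so Chebyshev's inequality is the sharpest standard bound available.
Var(Z) = E[Z²] − (E[Z])² = 89 − 25 = 64.
Chebyshev's inequality: Pr(|Z − μ| ≥ t) ≤ Var(Z)/t² = 64/2500 = 0.0256.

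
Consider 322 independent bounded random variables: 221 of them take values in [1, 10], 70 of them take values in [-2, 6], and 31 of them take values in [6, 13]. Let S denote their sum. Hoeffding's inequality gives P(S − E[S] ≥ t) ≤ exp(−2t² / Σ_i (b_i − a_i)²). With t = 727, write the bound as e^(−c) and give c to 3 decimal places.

Σ(b_i − a_i)² = 221·9² + 70·8² + 31·7² = 23900.
c = 2t² / 23900 = 2·727² / 23900 = 44.2284.

44.228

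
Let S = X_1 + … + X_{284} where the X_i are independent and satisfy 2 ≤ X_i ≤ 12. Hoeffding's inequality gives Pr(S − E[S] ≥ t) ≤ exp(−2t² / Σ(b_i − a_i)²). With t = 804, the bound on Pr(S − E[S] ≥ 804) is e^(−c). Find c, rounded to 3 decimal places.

45.522

Σ(b_i − a_i)² = 284·(10)² = 28400.
c = 2t²/28400 = 2·804²/28400 = 45.5223.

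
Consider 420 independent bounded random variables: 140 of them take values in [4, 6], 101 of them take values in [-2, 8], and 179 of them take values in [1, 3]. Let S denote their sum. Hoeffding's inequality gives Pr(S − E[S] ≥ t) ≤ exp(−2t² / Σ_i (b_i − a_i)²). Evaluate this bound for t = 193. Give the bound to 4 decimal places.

Σ(b_i − a_i)² = 140·2² + 101·10² + 179·2² = 11376.
Exponent = 2·193² / 11376 = 6.54870.
Bound = exp(−6.54870) = 0.00143.

0.0014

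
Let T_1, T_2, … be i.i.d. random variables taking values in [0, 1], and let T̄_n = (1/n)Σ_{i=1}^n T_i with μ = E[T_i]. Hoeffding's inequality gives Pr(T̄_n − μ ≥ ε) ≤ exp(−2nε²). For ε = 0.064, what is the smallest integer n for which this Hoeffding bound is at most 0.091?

Require exp(−2nε²) ≤ 0.091, i.e. 2nε² ≥ ln(1/0.091) = 2.396896.
So n ≥ 2.396896 / (2·0.064²) = 292.590.
The smallest integer n is 293.

293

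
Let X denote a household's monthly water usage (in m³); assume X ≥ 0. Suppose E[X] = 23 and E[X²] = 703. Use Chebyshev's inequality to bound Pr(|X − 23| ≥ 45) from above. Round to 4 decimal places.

0.0859

Var(X) = E[X²] − (E[X])² = 703 − 529 = 174.
Chebyshev's inequality: Pr(|X − μ| ≥ t) ≤ Var(X)/t² = 174/2025 = 0.0859.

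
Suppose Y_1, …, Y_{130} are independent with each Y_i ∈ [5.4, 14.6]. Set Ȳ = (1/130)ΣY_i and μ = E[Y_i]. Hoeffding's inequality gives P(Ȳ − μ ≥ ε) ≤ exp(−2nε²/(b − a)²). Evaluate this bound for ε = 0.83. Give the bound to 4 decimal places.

0.1205

Exponent: 2nε²/(b − a)² = 2·130·0.83² / 9.2² = 2.11619.
Bound = exp(−2.11619) = 0.12049.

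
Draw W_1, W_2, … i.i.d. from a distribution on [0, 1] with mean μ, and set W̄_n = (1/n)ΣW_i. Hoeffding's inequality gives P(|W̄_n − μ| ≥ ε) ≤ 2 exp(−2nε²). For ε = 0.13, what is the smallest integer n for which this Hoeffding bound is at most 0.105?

Require 2·exp(−2nε²) ≤ 0.105, i.e. 2nε² ≥ ln(2/0.105) = 2.946942.
So n ≥ 2.946942 / (2·0.13²) = 87.188.
The smallest integer n is 88.

88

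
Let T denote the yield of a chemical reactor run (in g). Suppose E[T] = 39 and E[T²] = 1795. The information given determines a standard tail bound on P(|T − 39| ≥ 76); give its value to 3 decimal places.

0.047

The first two moments determine the variance, so Chebyshev's inequality is the sharpest standard bound available.
Var(T) = E[T²] − (E[T])² = 1795 − 1521 = 274.
Chebyshev's inequality: P(|T − μ| ≥ t) ≤ Var(T)/t² = 274/5776 = 0.0474.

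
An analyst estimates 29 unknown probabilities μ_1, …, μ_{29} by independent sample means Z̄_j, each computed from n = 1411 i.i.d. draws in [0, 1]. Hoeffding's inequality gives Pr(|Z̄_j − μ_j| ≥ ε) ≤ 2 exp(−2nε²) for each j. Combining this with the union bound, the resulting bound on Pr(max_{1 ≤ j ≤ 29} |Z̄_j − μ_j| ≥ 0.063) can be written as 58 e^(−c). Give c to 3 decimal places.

11.201

Union bound over the 29 events: Pr(max_{1 ≤ j ≤ 29} |Z̄_j − μ_j| ≥ 0.063) ≤ 29·2·exp(−2nε²) = 58 exp(−2·1411·0.063²).
So c = 2·1411·0.063² = 11.2005.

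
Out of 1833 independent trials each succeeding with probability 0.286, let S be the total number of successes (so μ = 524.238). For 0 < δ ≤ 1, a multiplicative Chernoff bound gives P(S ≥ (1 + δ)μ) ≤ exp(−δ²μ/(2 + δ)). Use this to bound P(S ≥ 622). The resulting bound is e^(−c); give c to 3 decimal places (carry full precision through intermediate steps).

Write 622 = (1 + δ)μ, so δ = 622/524.238 − 1 = 0.186484…
Then the exponent is δ²μ/(2 + δ) = (622 − μ)² / (μ·(2 + δ)) = 8.338066.

8.338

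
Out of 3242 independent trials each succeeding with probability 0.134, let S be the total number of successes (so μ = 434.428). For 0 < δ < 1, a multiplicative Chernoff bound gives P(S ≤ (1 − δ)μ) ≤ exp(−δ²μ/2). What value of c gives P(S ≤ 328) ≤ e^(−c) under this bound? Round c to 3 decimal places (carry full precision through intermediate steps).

13.037

Write 328 = (1 − δ)μ, so δ = 1 − 328/434.428 = 0.2449842…
Then the exponent is δ²μ/2 = (μ − 328)²/(2μ) = 13.036590.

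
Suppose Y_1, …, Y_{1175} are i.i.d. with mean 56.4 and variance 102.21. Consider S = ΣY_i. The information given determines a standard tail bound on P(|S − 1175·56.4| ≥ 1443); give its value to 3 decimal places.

0.058

With mean and variance of each term known, Chebyshev's inequality bounds the deviation of the sum (or sample mean).
Var(S) = n·Var(Y_i) = 1175·102.21 = 120096.75.
Chebyshev: P(|S − 1175·56.4| ≥ 1443) ≤ Var(S)/1443² = 120096.75/2082249 = 0.0577.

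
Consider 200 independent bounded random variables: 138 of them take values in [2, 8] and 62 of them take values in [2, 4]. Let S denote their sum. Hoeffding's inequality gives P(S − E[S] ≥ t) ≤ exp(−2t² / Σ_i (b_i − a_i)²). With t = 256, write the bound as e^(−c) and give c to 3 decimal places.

Σ(b_i − a_i)² = 138·6² + 62·2² = 5216.
c = 2t² / 5216 = 2·256² / 5216 = 25.1288.

25.129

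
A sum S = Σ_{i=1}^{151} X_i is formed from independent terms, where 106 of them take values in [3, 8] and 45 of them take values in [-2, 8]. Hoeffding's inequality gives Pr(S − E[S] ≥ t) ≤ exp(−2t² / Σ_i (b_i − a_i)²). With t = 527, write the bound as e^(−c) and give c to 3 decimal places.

Σ(b_i − a_i)² = 106·5² + 45·10² = 7150.
c = 2t² / 7150 = 2·527² / 7150 = 77.6864.

77.686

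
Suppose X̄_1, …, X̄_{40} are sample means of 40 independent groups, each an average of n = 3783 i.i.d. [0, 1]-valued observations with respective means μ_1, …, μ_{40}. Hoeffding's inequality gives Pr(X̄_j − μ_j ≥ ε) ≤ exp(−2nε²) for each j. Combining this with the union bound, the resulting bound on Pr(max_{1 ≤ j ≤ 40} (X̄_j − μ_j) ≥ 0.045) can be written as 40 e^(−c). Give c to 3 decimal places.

15.321

Union bound over the 40 events: Pr(max_{1 ≤ j ≤ 40} (X̄_j − μ_j) ≥ 0.045) ≤ 40·exp(−2nε²) = 40 exp(−2·3783·0.045²).
So c = 2·3783·0.045² = 15.3211.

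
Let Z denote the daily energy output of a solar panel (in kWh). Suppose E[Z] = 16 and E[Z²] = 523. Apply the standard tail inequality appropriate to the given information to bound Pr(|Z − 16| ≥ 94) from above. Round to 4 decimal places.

The first two moments determine the variance, so Chebyshev's inequality is the sharpest standard bound available.
Var(Z) = E[Z²] − (E[Z])² = 523 − 256 = 267.
Chebyshev's inequality: Pr(|Z − μ| ≥ t) ≤ Var(Z)/t² = 267/8836 = 0.0302.

0.0302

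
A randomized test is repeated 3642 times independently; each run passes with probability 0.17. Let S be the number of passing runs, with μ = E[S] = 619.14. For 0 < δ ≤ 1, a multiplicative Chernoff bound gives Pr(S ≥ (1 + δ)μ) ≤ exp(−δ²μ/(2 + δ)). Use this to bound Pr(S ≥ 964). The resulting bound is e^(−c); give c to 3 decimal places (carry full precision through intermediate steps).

75.122

Write 964 = (1 + δ)μ, so δ = 964/619.14 − 1 = 0.5569984…
Then the exponent is δ²μ/(2 + δ) = (964 − μ)² / (μ·(2 + δ)) = 75.121859.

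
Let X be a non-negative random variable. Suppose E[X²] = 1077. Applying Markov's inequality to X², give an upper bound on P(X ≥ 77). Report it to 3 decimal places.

0.182

Since X ≥ 0, the event {X ≥ 77} is the same as {X² ≥ 5929}.
Markov's inequality applied to X² gives P(X² ≥ 5929) ≤ E[X²]/5929 = 1077/5929 = 0.1816.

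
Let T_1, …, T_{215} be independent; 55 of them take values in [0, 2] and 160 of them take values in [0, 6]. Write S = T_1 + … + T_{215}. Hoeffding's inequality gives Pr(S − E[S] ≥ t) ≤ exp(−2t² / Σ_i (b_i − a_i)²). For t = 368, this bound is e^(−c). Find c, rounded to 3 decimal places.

45.292

Σ(b_i − a_i)² = 55·2² + 160·6² = 5980.
c = 2t² / 5980 = 2·368² / 5980 = 45.2923.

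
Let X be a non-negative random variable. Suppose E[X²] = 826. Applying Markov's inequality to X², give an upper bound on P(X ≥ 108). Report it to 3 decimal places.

0.071

Since X ≥ 0, the event {X ≥ 108} is the same as {X² ≥ 11664}.
Markov's inequality applied to X² gives P(X² ≥ 11664) ≤ E[X²]/11664 = 826/11664 = 0.0708.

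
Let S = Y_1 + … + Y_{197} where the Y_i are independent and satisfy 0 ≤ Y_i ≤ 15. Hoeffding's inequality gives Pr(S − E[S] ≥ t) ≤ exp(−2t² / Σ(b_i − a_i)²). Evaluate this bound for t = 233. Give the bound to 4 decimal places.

Σ(b_i − a_i)² = 197·(15)² = 44325.
Exponent = 2·233²/44325 = 2.4496.
Bound = exp(−2.4496) = 0.08633.

0.0863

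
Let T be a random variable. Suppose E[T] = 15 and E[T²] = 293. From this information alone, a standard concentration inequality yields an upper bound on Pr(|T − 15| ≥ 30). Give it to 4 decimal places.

The first two moments determine the variance, so Chebyshev's inequality is the sharpest standard bound available.
Var(T) = E[T²] − (E[T])² = 293 − 225 = 68.
Chebyshev's inequality: Pr(|T − μ| ≥ t) ≤ Var(T)/t² = 68/900 = 0.0756.

0.0756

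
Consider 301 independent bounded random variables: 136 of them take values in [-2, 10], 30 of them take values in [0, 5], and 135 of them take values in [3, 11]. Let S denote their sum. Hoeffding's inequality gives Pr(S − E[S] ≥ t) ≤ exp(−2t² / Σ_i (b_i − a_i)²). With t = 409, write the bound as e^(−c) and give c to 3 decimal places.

11.547

Σ(b_i − a_i)² = 136·12² + 30·5² + 135·8² = 28974.
c = 2t² / 28974 = 2·409² / 28974 = 11.5470.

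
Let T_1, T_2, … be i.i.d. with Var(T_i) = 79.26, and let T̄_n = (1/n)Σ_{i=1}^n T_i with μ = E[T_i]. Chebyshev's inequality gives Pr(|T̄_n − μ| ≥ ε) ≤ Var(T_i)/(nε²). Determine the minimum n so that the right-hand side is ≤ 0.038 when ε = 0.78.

Require 79.26/(n·0.78²) ≤ 0.038, i.e. n ≥ 79.26/(0.038·0.78²) = 3428.319.
The smallest integer n is 3429.

3429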